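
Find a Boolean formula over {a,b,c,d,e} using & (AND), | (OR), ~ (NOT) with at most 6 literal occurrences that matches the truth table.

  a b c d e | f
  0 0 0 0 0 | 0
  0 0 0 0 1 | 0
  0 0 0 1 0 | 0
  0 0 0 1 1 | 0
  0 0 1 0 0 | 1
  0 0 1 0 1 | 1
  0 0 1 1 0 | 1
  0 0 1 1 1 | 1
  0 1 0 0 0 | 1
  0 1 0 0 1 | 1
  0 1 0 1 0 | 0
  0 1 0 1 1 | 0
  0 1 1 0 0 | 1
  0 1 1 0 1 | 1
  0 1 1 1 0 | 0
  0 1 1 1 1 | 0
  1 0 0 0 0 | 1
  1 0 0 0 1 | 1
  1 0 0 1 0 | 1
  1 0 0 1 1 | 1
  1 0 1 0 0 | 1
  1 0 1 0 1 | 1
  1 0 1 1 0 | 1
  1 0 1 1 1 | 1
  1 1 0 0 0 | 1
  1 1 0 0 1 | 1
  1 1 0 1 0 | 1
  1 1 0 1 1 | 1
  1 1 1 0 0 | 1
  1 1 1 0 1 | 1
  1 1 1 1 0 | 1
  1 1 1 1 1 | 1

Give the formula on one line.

  ~b = 11111111000000001111111100000000
  ~d = 11001100110011001100110011001100
  (~b | ~d) = 11111111110011001111111111001100
  (a | b) = 00000000111111111111111111111111
  ((a | b) | c) = 00001111111111111111111111111111
  ((~b | ~d) & ((a | b) | c)) = 00001111110011001111111111001100
  (a | ((~b | ~d) & ((a | b) | c))) = 00001111110011001111111111111111

(a | ((~b | ~d) & ((a | b) | c)))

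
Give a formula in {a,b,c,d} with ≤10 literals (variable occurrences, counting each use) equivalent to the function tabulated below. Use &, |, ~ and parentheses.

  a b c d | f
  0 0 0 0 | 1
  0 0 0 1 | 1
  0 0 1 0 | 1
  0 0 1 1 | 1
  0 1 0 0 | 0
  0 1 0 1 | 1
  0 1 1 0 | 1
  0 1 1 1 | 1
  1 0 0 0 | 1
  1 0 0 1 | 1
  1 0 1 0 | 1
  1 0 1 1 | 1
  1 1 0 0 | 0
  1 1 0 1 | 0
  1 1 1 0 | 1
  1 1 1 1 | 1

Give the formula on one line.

  ~c = 1100110011001100
  ~b = 1111000011110000
  (~c & ~b) = 1100000011000000
  (c | (~c & ~b)) = 1111001111110011
  (~c | a) = 1100110011111111
  ((~c | a) | d) = 1101110111111111
  ~a = 1111111100000000
  (((~c | a) | d) & ~a) = 1101110100000000
  (d & (((~c | a) | d) & ~a)) = 0101010100000000
  (b & (d & (((~c | a) | d) & ~a))) = 0000010100000000
  ((c | (~c & ~b)) | (b & (d & (((~c | a) | d) & ~a)))) = 1111011111110011

((c | (~c & ~b)) | (b & (d & (((~c | a) | d) & ~a))))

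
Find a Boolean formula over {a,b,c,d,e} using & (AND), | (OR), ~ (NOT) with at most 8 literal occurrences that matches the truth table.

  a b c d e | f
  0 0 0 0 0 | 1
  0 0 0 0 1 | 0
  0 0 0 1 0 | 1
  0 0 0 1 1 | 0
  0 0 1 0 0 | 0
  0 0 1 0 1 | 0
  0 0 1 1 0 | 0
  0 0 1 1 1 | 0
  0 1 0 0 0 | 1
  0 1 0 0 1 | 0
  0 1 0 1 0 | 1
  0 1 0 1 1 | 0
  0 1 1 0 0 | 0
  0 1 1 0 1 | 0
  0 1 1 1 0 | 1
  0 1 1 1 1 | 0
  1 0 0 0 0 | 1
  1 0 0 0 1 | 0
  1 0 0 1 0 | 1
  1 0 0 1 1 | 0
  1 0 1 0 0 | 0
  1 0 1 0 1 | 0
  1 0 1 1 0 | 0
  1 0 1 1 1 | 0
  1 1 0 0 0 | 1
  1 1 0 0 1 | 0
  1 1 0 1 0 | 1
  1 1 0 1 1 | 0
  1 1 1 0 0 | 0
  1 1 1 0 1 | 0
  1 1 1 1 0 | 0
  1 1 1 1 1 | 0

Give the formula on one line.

(((~c | (d & b)) | e) & (~e & ((e | ~a) | ~c)))

  ~c = 11110000111100001111000011110000
  (d & b) = 00000000001100110000000000110011
  (~c | (d & b)) = 11110000111100111111000011110011
  ((~c | (d & b)) | e) = 11110101111101111111010111110111
  ~e = 10101010101010101010101010101010
  ~a = 11111111111111110000000000000000
  (e | ~a) = 11111111111111110101010101010101
  ((e | ~a) | ~c) = 11111111111111111111010111110101
  (~e & ((e | ~a) | ~c)) = 10101010101010101010000010100000
  (((~c | (d & b)) | e) & (~e & ((e | ~a) | ~c))) = 10100000101000101010000010100000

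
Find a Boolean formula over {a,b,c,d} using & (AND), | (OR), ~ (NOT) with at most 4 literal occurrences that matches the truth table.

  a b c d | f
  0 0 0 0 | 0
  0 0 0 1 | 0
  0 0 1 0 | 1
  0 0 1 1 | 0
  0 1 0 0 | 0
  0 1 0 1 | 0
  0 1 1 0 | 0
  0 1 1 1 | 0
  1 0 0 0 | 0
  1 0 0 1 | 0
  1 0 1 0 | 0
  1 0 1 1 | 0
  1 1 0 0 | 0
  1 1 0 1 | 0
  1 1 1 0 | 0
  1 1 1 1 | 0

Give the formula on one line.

  ~a = 1111111100000000
  ~d = 1010101010101010
  ~b = 1111000011110000
  (~b & c) = 0011000000110000
  (~d & (~b & c)) = 0010000000100000
  (~a & (~d & (~b & c))) = 0010000000000000

(~a & (~d & (~b & c)))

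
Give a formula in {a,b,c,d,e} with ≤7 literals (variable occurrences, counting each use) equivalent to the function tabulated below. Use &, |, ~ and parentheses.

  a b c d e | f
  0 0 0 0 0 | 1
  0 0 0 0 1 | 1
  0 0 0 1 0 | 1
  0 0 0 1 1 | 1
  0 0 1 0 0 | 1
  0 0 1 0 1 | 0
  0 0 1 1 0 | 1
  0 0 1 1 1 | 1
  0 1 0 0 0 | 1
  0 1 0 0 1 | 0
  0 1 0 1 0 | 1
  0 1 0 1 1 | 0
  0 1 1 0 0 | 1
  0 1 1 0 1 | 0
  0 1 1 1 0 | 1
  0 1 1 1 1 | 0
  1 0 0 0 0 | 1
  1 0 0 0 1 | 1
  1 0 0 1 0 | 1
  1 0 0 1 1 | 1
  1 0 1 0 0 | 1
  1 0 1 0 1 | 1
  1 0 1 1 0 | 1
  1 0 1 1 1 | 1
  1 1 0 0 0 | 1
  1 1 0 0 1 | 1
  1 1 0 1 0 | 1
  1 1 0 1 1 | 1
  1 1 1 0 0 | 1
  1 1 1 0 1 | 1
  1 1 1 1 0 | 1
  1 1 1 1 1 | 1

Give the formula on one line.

  ~c = 11110000111100001111000011110000
  (d | ~c) = 11110011111100111111001111110011
  ~a = 11111111111111110000000000000000
  ~b = 11111111000000001111111100000000
  (~a & ~b) = 11111111000000000000000000000000
  ((~a & ~b) | a) = 11111111000000001111111111111111
  ((d | ~c) & ((~a & ~b) | a)) = 11110011000000001111001111110011
  ~e = 10101010101010101010101010101010
  (~e | a) = 10101010101010101111111111111111
  (((d | ~c) & ((~a & ~b) | a)) | (~e | a)) = 11111011101010101111111111111111

(((d | ~c) & ((~a & ~b) | a)) | (~e | a))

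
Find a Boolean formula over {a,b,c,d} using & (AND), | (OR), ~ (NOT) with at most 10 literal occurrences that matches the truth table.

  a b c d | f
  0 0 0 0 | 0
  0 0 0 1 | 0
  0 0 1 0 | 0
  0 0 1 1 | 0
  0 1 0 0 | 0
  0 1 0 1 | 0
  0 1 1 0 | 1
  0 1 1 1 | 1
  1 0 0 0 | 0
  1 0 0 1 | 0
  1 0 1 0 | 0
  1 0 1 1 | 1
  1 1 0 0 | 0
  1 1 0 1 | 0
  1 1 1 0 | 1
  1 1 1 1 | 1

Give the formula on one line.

(((b | a) & c) & (d | ((~a & ~b) | b)))

  (b | a) = 0000111111111111
  ((b | a) & c) = 0000001100110011
  ~a = 1111111100000000
  ~b = 1111000011110000
  (~a & ~b) = 1111000000000000
  ((~a & ~b) | b) = 1111111100001111
  (d | ((~a & ~b) | b)) = 1111111101011111
  (((b | a) & c) & (d | ((~a & ~b) | b))) = 0000001100010011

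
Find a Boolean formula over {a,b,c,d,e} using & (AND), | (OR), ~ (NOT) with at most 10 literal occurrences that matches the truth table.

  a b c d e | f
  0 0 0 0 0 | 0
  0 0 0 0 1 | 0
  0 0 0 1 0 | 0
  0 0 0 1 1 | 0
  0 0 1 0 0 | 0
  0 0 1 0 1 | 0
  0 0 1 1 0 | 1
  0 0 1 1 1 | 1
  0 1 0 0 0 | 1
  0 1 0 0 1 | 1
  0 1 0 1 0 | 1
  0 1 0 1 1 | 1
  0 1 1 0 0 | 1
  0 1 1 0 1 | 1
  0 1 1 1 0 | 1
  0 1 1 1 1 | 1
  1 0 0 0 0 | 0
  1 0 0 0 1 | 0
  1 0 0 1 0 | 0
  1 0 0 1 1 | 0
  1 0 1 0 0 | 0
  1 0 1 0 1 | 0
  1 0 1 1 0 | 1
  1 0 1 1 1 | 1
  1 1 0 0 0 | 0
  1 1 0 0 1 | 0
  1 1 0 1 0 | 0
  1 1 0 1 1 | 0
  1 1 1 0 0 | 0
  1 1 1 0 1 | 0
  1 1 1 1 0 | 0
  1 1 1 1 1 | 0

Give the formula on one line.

(((~b & c) & d) | (((e | (d | ~a)) & b) & ~a))

  ~b = 11111111000000001111111100000000
  (~b & c) = 00001111000000000000111100000000
  ((~b & c) & d) = 00000011000000000000001100000000
  ~a = 11111111111111110000000000000000
  (d | ~a) = 11111111111111110011001100110011
  (e | (d | ~a)) = 11111111111111110111011101110111
  ((e | (d | ~a)) & b) = 00000000111111110000000001110111
  (((e | (d | ~a)) & b) & ~a) = 00000000111111110000000000000000
  (((~b & c) & d) | (((e | (d | ~a)) & b) & ~a)) = 00000011111111110000001100000000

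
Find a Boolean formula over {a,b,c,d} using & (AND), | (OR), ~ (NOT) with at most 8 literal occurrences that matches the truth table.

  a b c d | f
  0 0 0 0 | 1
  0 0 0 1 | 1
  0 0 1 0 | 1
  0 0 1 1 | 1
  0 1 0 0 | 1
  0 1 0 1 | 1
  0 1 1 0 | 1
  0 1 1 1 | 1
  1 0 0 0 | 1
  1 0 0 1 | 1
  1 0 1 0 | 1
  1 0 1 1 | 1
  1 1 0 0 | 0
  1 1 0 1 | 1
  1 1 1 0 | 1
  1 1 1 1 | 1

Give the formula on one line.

  ~b = 1111000011110000
  ~c = 1100110011001100
  (~b & ~c) = 1100000011000000
  ~a = 1111111100000000
  (~a | c) = 1111111100110011
  ((~a | c) | d) = 1111111101110111
  ((~b & ~c) | ((~a | c) | d)) = 1111111111110111

((~b & ~c) | ((~a | c) | d))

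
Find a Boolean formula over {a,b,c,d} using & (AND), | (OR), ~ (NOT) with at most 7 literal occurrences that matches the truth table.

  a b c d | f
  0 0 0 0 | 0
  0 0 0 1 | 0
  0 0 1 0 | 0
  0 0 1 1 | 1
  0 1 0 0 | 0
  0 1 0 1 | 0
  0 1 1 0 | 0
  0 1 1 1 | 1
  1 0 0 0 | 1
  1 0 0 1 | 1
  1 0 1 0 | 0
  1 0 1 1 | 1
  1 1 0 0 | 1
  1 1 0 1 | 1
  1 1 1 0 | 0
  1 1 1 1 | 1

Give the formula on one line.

  ~c = 1100110011001100
  (d | ~c) = 1101110111011101
  (a | c) = 0011001111111111
  ((d | ~c) & (a | c)) = 0001000111011101

((d | ~c) & (a | c))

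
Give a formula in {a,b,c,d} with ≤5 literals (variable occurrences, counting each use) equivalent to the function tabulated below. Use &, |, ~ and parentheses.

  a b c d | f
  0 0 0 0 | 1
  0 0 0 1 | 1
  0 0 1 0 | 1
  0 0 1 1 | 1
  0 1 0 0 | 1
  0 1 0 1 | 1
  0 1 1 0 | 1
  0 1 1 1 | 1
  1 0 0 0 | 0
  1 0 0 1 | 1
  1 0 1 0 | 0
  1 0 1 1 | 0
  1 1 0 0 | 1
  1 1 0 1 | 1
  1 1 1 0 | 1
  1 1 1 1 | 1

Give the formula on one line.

  ~c = 1100110011001100
  (~c & d) = 0100010001000100
  (b & a) = 0000000000001111
  ((~c & d) | (b & a)) = 0100010001001111
  ~a = 1111111100000000
  (((~c & d) | (b & a)) | ~a) = 1111111101001111

(((~c & d) | (b & a)) | ~a)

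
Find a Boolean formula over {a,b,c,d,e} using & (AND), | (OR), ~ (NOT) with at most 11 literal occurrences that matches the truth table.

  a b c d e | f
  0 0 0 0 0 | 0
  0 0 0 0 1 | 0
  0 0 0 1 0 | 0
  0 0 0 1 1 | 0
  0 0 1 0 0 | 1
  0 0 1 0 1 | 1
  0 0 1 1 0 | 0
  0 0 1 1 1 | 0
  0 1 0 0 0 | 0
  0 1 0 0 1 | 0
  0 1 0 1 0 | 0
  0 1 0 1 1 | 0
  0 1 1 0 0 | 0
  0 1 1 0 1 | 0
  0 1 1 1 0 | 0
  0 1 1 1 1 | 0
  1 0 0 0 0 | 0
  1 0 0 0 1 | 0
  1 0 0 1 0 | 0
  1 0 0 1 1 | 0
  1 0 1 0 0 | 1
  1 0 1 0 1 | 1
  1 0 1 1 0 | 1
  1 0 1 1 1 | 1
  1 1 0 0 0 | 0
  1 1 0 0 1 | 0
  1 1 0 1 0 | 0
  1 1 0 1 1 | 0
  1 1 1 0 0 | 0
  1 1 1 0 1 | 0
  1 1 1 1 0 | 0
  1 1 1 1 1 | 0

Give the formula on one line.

((b | c) & (~b & ((~d | a) | (d & (~c & e)))))

  (b | c) = 00001111111111110000111111111111
  ~b = 11111111000000001111111100000000
  ~d = 11001100110011001100110011001100
  (~d | a) = 11001100110011001111111111111111
  ~c = 11110000111100001111000011110000
  (~c & e) = 01010000010100000101000001010000
  (d & (~c & e)) = 00010000000100000001000000010000
  ((~d | a) | (d & (~c & e))) = 11011100110111001111111111111111
  (~b & ((~d | a) | (d & (~c & e)))) = 11011100000000001111111100000000
  ((b | c) & (~b & ((~d | a) | (d & (~c & e))))) = 00001100000000000000111100000000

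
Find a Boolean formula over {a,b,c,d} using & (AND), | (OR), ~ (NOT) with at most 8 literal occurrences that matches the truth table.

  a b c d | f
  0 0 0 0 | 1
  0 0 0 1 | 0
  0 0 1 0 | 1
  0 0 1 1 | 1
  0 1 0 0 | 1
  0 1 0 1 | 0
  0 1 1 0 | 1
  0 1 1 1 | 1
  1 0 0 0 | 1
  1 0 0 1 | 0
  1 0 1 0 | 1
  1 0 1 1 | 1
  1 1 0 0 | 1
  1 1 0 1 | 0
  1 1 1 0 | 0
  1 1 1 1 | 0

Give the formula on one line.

((c | ~d) & ((~a | ~b) | ~c))

  ~d = 1010101010101010
  (c | ~d) = 1011101110111011
  ~a = 1111111100000000
  ~b = 1111000011110000
  (~a | ~b) = 1111111111110000
  ~c = 1100110011001100
  ((~a | ~b) | ~c) = 1111111111111100
  ((c | ~d) & ((~a | ~b) | ~c)) = 1011101110111000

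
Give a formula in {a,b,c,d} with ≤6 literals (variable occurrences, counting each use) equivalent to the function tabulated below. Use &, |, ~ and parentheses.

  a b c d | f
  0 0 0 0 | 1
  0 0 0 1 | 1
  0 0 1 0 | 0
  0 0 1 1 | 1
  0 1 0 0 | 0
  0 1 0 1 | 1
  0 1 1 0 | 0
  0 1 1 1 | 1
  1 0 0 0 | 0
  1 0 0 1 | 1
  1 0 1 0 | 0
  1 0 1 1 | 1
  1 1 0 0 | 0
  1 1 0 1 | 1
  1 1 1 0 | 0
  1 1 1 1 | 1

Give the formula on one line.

  ~b = 1111000011110000
  ~a = 1111111100000000
  (~b & ~a) = 1111000000000000
  ~c = 1100110011001100
  ((~b & ~a) & ~c) = 1100000000000000
  (((~b & ~a) & ~c) | d) = 1101010101010101

(((~b & ~a) & ~c) | d)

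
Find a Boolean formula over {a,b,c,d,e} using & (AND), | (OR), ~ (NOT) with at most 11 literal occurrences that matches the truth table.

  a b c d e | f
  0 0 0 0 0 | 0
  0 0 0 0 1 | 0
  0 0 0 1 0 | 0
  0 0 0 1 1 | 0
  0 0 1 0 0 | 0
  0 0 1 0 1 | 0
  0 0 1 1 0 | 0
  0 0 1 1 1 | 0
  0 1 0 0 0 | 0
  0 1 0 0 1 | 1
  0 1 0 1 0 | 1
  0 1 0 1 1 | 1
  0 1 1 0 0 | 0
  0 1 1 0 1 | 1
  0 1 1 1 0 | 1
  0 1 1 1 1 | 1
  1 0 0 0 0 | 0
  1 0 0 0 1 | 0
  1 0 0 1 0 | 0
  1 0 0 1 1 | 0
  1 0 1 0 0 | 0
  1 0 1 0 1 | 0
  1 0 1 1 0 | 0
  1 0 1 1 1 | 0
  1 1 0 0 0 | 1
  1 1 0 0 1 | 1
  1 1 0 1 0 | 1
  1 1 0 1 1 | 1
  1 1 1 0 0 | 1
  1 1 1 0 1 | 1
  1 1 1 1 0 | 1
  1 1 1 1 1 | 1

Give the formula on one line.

  (b & a) = 00000000000000000000000011111111
  ~b = 11111111000000001111111100000000
  (~b | e) = 11111111010101011111111101010101
  ~d = 11001100110011001100110011001100
  ((~b | e) & ~d) = 11001100010001001100110001000100
  ((b & a) | ((~b | e) & ~d)) = 11001100010001001100110011111111
  (b | a) = 00000000111111111111111111111111
  (d & (b | a)) = 00000000001100110011001100110011
  (((b & a) | ((~b | e) & ~d)) | (d & (b | a))) = 11001100011101111111111111111111
  ((((b & a) | ((~b | e) & ~d)) | (d & (b | a))) & b) = 00000000011101110000000011111111

((((b & a) | ((~b | e) & ~d)) | (d & (b | a))) & b)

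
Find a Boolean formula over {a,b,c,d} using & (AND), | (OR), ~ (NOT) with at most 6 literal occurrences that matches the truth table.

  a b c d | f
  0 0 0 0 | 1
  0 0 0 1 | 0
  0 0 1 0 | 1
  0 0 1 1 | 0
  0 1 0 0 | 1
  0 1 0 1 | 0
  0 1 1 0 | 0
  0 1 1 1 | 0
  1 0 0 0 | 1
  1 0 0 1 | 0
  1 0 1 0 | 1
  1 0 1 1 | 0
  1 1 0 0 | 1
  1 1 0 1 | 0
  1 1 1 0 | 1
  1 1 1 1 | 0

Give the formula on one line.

  ~b = 1111000011110000
  (a | ~b) = 1111000011111111
  (d | (a | ~b)) = 1111010111111111
  ~c = 1100110011001100
  ((d | (a | ~b)) | ~c) = 1111110111111111
  ~d = 1010101010101010
  (((d | (a | ~b)) | ~c) & ~d) = 1010100010101010

(((d | (a | ~b)) | ~c) & ~d)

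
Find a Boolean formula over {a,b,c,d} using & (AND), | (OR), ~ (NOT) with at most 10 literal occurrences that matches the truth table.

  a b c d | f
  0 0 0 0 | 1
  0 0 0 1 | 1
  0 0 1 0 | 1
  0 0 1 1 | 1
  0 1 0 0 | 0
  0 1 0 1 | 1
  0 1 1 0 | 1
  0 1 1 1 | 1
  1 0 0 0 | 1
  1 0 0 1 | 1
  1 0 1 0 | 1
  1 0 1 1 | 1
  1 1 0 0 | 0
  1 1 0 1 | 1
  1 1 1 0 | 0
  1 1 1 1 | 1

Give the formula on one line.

((((~a | d) & ((c | a) & ~d)) | d) | ~b)

  ~a = 1111111100000000
  (~a | d) = 1111111101010101
  (c | a) = 0011001111111111
  ~d = 1010101010101010
  ((c | a) & ~d) = 0010001010101010
  ((~a | d) & ((c | a) & ~d)) = 0010001000000000
  (((~a | d) & ((c | a) & ~d)) | d) = 0111011101010101
  ~b = 1111000011110000
  ((((~a | d) & ((c | a) & ~d)) | d) | ~b) = 1111011111110101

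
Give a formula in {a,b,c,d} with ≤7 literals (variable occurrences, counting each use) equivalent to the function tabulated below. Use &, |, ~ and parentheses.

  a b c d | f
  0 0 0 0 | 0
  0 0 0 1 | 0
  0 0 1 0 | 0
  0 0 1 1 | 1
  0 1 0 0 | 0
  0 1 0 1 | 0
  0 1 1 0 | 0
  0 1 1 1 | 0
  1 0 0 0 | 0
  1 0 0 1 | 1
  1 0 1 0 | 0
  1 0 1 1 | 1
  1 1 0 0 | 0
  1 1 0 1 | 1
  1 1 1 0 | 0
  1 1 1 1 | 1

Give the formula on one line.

  (d & a) = 0000000001010101
  ~b = 1111000011110000
  (c & ~b) = 0011000000110000
  ((c & ~b) & d) = 0001000000010000
  ((d & a) | ((c & ~b) & d)) = 0001000001010101

((d & a) | ((c & ~b) & d))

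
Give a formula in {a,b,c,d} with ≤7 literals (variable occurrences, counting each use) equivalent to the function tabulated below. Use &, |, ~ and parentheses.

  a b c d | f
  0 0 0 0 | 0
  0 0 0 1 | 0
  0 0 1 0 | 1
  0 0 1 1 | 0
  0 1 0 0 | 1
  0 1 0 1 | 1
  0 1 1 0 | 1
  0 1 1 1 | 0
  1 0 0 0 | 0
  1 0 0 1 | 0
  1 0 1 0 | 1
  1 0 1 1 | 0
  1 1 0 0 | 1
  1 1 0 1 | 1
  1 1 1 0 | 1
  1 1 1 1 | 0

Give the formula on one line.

  ~d = 1010101010101010
  (c & ~d) = 0010001000100010
  ~c = 1100110011001100
  (~c & b) = 0000110000001100
  ((c & ~d) | (~c & b)) = 0010111000101110

((c & ~d) | (~c & b))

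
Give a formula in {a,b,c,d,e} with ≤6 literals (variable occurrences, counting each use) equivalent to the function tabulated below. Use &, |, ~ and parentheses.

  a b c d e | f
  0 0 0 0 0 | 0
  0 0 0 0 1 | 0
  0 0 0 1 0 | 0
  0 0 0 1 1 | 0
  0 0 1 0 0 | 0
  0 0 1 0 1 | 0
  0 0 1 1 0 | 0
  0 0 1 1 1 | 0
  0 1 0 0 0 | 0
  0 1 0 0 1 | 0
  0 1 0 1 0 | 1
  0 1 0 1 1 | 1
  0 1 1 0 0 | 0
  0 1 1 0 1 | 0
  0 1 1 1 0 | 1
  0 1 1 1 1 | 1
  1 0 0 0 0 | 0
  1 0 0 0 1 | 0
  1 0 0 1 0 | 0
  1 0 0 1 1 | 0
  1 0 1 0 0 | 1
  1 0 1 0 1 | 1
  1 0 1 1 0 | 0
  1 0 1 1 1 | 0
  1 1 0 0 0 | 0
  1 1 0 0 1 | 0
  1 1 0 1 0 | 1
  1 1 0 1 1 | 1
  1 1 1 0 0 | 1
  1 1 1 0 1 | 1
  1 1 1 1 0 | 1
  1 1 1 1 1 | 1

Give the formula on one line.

  (a | d) = 00110011001100111111111111111111
  ~d = 11001100110011001100110011001100
  (c & ~d) = 00001100000011000000110000001100
  (d & b) = 00000000001100110000000000110011
  ((c & ~d) | (d & b)) = 00001100001111110000110000111111
  ((a | d) & ((c & ~d) | (d & b))) = 00000000001100110000110000111111

((a | d) & ((c & ~d) | (d & b)))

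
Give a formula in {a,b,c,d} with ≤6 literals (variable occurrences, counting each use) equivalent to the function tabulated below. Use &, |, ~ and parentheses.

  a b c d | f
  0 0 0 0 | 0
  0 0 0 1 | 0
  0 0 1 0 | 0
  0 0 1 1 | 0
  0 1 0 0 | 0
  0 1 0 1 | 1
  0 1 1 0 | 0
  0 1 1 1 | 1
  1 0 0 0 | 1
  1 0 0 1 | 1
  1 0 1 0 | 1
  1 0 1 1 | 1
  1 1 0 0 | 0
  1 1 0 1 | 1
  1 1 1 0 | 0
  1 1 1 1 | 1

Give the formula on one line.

  (d & b) = 0000010100000101
  ~b = 1111000011110000
  (a & ~b) = 0000000011110000
  ((d & b) | (a & ~b)) = 0000010111110101

((d & b) | (a & ~b))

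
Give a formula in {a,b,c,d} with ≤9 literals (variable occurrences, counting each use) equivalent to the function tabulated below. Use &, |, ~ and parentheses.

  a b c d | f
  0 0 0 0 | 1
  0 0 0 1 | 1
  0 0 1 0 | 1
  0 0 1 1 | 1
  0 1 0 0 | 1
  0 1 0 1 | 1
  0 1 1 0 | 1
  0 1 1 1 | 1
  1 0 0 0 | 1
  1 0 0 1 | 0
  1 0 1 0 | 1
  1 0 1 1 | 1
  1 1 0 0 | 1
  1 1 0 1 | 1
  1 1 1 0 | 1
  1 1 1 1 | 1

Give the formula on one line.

((c & (d | ~c)) | (b | (~a | ~d)))

  ~c = 1100110011001100
  (d | ~c) = 1101110111011101
  (c & (d | ~c)) = 0001000100010001
  ~a = 1111111100000000
  ~d = 1010101010101010
  (~a | ~d) = 1111111110101010
  (b | (~a | ~d)) = 1111111110101111
  ((c & (d | ~c)) | (b | (~a | ~d))) = 1111111110111111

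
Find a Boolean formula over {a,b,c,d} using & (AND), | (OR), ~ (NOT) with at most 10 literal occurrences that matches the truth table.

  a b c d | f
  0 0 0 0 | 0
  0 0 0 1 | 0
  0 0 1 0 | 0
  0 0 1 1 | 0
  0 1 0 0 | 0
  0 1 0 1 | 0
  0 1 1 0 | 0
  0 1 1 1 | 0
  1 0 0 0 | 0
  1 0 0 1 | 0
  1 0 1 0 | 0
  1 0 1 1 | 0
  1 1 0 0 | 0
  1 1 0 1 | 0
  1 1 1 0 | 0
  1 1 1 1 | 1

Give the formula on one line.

((c & d) & ((d & a) & (((b & c) | ~c) | (a & ~d))))

  (c & d) = 0001000100010001
  (d & a) = 0000000001010101
  (b & c) = 0000001100000011
  ~c = 1100110011001100
  ((b & c) | ~c) = 1100111111001111
  ~d = 1010101010101010
  (a & ~d) = 0000000010101010
  (((b & c) | ~c) | (a & ~d)) = 1100111111101111
  ((d & a) & (((b & c) | ~c) | (a & ~d))) = 0000000001000101
  ((c & d) & ((d & a) & (((b & c) | ~c) | (a & ~d)))) = 0000000000000001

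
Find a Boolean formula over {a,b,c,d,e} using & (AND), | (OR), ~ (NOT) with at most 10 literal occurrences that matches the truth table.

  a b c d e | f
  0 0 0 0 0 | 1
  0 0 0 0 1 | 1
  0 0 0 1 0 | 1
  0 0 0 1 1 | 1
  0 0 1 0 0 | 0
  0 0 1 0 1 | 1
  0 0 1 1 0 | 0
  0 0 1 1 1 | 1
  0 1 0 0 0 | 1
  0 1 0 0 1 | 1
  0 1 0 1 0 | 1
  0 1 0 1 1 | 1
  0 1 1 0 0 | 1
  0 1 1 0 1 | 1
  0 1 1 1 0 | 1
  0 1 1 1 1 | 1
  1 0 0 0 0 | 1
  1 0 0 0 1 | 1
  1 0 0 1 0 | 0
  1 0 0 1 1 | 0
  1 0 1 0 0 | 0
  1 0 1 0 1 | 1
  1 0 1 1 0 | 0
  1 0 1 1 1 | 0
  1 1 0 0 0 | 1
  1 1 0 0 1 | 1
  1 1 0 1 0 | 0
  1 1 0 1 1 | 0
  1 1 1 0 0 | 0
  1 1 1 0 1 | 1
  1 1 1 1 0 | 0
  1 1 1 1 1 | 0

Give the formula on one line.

(((~c | e) | (((e | ~a) & b) & ~e)) & ((~d & a) | ~a))

  ~c = 11110000111100001111000011110000
  (~c | e) = 11110101111101011111010111110101
  ~a = 11111111111111110000000000000000
  (e | ~a) = 11111111111111110101010101010101
  ((e | ~a) & b) = 00000000111111110000000001010101
  ~e = 10101010101010101010101010101010
  (((e | ~a) & b) & ~e) = 00000000101010100000000000000000
  ((~c | e) | (((e | ~a) & b) & ~e)) = 11110101111111111111010111110101
  ~d = 11001100110011001100110011001100
  (~d & a) = 00000000000000001100110011001100
  ((~d & a) | ~a) = 11111111111111111100110011001100
  (((~c | e) | (((e | ~a) & b) & ~e)) & ((~d & a) | ~a)) = 11110101111111111100010011000100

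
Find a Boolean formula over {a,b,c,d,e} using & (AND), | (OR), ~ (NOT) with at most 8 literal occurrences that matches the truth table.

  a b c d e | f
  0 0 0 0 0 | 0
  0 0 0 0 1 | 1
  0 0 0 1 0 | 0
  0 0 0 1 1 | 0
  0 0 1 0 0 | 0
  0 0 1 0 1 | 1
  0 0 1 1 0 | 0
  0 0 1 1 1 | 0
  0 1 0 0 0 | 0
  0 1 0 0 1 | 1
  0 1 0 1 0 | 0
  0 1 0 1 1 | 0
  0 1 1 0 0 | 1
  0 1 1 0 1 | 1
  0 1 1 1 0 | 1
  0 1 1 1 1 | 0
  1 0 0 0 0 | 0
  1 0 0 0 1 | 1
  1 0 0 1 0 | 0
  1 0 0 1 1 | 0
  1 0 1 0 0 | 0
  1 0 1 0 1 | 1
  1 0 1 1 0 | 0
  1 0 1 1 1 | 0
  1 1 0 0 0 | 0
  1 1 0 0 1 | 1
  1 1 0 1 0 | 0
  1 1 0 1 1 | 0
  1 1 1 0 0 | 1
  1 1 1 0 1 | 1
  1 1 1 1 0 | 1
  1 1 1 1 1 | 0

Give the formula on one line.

  ~e = 10101010101010101010101010101010
  (~e & b) = 00000000101010100000000010101010
  (c & (~e & b)) = 00000000000010100000000000001010
  ~d = 11001100110011001100110011001100
  (e & ~d) = 01000100010001000100010001000100
  ((c & (~e & b)) | (e & ~d)) = 01000100010011100100010001001110

((c & (~e & b)) | (e & ~d))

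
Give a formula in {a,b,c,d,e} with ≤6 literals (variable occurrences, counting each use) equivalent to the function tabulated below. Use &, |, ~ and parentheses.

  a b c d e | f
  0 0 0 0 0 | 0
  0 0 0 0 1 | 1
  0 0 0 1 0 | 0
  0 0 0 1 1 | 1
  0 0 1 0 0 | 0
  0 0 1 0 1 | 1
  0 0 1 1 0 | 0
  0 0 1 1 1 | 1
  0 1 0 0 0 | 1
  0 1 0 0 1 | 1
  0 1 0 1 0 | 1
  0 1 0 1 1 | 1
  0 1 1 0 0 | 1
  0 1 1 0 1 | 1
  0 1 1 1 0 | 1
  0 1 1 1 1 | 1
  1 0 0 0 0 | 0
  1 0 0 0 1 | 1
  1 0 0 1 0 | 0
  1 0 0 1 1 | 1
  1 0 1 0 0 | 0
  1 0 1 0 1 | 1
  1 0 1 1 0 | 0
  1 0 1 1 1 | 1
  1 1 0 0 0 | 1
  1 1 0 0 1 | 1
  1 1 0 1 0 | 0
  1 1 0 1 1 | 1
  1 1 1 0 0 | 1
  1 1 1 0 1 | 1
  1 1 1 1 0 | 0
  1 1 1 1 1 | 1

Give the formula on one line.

(e | ((~a | (~d & a)) & b))

  ~a = 11111111111111110000000000000000
  ~d = 11001100110011001100110011001100
  (~d & a) = 00000000000000001100110011001100
  (~a | (~d & a)) = 11111111111111111100110011001100
  ((~a | (~d & a)) & b) = 00000000111111110000000011001100
  (e | ((~a | (~d & a)) & b)) = 01010101111111110101010111011101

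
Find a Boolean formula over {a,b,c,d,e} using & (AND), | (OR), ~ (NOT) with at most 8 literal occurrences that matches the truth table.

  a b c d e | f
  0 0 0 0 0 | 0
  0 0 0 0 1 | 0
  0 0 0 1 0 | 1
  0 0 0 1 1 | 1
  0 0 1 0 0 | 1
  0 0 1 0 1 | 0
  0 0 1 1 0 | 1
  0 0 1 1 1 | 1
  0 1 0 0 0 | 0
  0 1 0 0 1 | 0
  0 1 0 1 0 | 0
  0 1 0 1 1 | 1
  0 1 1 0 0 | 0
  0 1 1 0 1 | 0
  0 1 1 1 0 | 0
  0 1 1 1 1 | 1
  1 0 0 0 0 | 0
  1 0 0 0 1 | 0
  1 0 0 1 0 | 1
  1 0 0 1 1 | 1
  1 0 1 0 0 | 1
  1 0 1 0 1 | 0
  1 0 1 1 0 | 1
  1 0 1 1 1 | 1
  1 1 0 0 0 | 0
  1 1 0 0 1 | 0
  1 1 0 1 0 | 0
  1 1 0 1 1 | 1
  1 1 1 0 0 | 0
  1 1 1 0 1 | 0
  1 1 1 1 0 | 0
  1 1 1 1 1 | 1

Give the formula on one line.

((d | ~e) & (((e | c) | d) & (~b | e)))

  ~e = 10101010101010101010101010101010
  (d | ~e) = 10111011101110111011101110111011
  (e | c) = 01011111010111110101111101011111
  ((e | c) | d) = 01111111011111110111111101111111
  ~b = 11111111000000001111111100000000
  (~b | e) = 11111111010101011111111101010101
  (((e | c) | d) & (~b | e)) = 01111111010101010111111101010101
  ((d | ~e) & (((e | c) | d) & (~b | e))) = 00111011000100010011101100010001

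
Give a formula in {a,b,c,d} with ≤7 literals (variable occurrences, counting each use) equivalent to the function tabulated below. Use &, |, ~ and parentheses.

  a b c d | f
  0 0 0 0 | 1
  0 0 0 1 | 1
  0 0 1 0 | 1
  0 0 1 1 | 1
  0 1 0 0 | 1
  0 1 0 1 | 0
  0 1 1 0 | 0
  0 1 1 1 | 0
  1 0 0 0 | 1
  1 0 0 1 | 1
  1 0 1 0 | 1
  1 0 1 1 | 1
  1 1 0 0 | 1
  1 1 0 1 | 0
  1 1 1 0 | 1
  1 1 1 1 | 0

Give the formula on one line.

(~b | (~d & (a | (~c | (~d & (a | ~c))))))

  ~b = 1111000011110000
  ~d = 1010101010101010
  ~c = 1100110011001100
  (a | ~c) = 1100110011111111
  (~d & (a | ~c)) = 1000100010101010
  (~c | (~d & (a | ~c))) = 1100110011101110
  (a | (~c | (~d & (a | ~c)))) = 1100110011111111
  (~d & (a | (~c | (~d & (a | ~c))))) = 1000100010101010
  (~b | (~d & (a | (~c | (~d & (a | ~c)))))) = 1111100011111010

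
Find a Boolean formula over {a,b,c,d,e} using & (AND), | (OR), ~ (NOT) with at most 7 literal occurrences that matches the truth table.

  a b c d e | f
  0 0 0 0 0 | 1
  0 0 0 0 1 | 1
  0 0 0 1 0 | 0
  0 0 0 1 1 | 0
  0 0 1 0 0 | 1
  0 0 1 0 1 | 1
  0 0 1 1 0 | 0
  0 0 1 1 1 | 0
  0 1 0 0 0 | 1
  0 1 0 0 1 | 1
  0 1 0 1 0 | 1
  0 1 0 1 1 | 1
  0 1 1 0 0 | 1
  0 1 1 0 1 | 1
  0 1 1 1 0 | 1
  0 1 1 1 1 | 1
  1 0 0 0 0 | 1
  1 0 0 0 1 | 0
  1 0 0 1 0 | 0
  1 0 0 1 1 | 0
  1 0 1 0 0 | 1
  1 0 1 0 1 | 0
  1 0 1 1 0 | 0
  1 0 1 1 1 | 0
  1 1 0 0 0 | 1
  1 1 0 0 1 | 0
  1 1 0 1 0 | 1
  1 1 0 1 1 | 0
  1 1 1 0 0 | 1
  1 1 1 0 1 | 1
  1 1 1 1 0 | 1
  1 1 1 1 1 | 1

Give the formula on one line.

  ~a = 11111111111111110000000000000000
  ~e = 10101010101010101010101010101010
  (~a | ~e) = 11111111111111111010101010101010
  (b & c) = 00000000000011110000000000001111
  ((~a | ~e) | (b & c)) = 11111111111111111010101010101111
  ~d = 11001100110011001100110011001100
  (~d | b) = 11001100111111111100110011111111
  (((~a | ~e) | (b & c)) & (~d | b)) = 11001100111111111000100010101111

(((~a | ~e) | (b & c)) & (~d | b))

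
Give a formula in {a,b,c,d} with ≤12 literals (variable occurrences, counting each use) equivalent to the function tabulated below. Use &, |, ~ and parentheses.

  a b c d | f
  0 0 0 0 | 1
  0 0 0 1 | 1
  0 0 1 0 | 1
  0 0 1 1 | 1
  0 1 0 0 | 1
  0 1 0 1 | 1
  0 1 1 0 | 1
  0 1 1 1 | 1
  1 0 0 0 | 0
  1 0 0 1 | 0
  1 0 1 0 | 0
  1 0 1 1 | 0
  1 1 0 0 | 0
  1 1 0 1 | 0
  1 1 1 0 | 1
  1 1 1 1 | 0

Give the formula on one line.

(((a & (c & b)) & ((~b | ~d) & ((~b & ~c) | c))) | ~a)

  (c & b) = 0000001100000011
  (a & (c & b)) = 0000000000000011
  ~b = 1111000011110000
  ~d = 1010101010101010
  (~b | ~d) = 1111101011111010
  ~c = 1100110011001100
  (~b & ~c) = 1100000011000000
  ((~b & ~c) | c) = 1111001111110011
  ((~b | ~d) & ((~b & ~c) | c)) = 1111001011110010
  ((a & (c & b)) & ((~b | ~d) & ((~b & ~c) | c))) = 0000000000000010
  ~a = 1111111100000000
  (((a & (c & b)) & ((~b | ~d) & ((~b & ~c) | c))) | ~a) = 1111111100000010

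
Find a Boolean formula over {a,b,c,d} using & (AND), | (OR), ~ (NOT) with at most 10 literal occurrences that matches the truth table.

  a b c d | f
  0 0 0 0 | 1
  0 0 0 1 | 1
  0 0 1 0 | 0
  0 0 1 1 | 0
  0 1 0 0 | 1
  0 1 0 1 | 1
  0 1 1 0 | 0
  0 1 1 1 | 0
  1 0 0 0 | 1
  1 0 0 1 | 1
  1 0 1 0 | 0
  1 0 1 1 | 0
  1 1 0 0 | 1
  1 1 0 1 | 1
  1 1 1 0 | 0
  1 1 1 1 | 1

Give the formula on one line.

(~c | ((a & c) & (((b | ~a) & (b | ~c)) & d)))

  ~c = 1100110011001100
  (a & c) = 0000000000110011
  ~a = 1111111100000000
  (b | ~a) = 1111111100001111
  (b | ~c) = 1100111111001111
  ((b | ~a) & (b | ~c)) = 1100111100001111
  (((b | ~a) & (b | ~c)) & d) = 0100010100000101
  ((a & c) & (((b | ~a) & (b | ~c)) & d)) = 0000000000000001
  (~c | ((a & c) & (((b | ~a) & (b | ~c)) & d))) = 1100110011001101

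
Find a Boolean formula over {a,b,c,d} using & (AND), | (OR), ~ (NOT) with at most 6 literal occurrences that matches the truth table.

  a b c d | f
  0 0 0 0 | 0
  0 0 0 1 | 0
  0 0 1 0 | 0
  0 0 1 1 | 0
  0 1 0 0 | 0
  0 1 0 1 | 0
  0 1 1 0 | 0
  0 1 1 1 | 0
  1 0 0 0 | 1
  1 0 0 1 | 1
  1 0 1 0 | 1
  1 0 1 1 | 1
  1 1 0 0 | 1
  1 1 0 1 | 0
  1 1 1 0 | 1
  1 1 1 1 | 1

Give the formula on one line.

(((a & (~b | c)) | (~d | c)) & a)

  ~b = 1111000011110000
  (~b | c) = 1111001111110011
  (a & (~b | c)) = 0000000011110011
  ~d = 1010101010101010
  (~d | c) = 1011101110111011
  ((a & (~b | c)) | (~d | c)) = 1011101111111011
  (((a & (~b | c)) | (~d | c)) & a) = 0000000011111011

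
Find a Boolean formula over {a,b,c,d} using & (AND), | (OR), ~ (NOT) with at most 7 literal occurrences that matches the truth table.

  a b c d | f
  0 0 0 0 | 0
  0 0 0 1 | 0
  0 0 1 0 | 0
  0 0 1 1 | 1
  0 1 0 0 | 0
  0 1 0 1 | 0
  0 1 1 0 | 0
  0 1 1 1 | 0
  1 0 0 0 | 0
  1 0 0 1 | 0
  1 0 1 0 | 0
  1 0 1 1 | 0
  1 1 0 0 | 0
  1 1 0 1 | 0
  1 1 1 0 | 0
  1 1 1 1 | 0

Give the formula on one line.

((~a & (c & d)) & ((~c | ~b) | a))

  ~a = 1111111100000000
  (c & d) = 0001000100010001
  (~a & (c & d)) = 0001000100000000
  ~c = 1100110011001100
  ~b = 1111000011110000
  (~c | ~b) = 1111110011111100
  ((~c | ~b) | a) = 1111110011111111
  ((~a & (c & d)) & ((~c | ~b) | a)) = 0001000000000000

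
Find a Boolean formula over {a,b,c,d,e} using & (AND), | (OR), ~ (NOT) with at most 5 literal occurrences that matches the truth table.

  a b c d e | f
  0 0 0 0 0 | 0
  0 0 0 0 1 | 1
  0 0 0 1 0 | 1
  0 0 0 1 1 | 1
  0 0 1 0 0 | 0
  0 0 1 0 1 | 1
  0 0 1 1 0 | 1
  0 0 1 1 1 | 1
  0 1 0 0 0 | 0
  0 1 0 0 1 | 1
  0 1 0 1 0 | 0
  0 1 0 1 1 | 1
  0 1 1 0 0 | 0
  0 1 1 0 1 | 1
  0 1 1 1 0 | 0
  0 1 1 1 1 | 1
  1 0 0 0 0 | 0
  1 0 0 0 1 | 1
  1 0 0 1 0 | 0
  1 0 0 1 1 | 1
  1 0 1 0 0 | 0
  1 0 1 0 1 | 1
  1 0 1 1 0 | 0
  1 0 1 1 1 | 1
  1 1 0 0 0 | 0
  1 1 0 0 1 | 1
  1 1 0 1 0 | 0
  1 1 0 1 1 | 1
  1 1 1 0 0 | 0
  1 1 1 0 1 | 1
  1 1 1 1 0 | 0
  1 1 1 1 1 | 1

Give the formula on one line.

  ~a = 11111111111111110000000000000000
  ~b = 11111111000000001111111100000000
  (d & ~b) = 00110011000000000011001100000000
  (~a & (d & ~b)) = 00110011000000000000000000000000
  ((~a & (d & ~b)) | e) = 01110111010101010101010101010101

((~a & (d & ~b)) | e)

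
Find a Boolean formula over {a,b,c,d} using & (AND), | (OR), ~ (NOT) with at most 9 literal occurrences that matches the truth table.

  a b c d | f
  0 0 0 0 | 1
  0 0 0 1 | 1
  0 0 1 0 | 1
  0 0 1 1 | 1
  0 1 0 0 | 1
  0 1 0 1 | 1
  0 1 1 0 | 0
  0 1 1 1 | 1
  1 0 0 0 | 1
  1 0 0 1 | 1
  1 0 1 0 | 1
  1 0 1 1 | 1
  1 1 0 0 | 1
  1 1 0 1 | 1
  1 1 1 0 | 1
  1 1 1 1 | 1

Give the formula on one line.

  ~a = 1111111100000000
  (~a | b) = 1111111100001111
  ((~a | b) & d) = 0101010100000101
  ~c = 1100110011001100
  (b & a) = 0000000000001111
  ~b = 1111000011110000
  ((b & a) | ~b) = 1111000011111111
  (~c | ((b & a) | ~b)) = 1111110011111111
  (((~a | b) & d) | (~c | ((b & a) | ~b))) = 1111110111111111

(((~a | b) & d) | (~c | ((b & a) | ~b)))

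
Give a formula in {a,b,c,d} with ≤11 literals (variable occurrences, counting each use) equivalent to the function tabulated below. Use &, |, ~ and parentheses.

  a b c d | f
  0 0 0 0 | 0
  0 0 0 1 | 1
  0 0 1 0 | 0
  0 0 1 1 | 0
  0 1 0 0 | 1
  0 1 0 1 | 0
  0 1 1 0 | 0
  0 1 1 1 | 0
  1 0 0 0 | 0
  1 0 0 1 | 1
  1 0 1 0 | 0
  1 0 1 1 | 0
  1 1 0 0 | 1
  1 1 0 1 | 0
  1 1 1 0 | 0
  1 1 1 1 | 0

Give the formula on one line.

  ~c = 1100110011001100
  (~c | b) = 1100111111001111
  ~b = 1111000011110000
  (~b | ~c) = 1111110011111100
  (d | b) = 0101111101011111
  ((~b | ~c) & (d | b)) = 0101110001011100
  ~d = 1010101010101010
  (~d | ~b) = 1111101011111010
  (((~b | ~c) & (d | b)) & (~d | ~b)) = 0101100001011000
  ((~c | b) & (((~b | ~c) & (d | b)) & (~d | ~b))) = 0100100001001000

((~c | b) & (((~b | ~c) & (d | b)) & (~d | ~b)))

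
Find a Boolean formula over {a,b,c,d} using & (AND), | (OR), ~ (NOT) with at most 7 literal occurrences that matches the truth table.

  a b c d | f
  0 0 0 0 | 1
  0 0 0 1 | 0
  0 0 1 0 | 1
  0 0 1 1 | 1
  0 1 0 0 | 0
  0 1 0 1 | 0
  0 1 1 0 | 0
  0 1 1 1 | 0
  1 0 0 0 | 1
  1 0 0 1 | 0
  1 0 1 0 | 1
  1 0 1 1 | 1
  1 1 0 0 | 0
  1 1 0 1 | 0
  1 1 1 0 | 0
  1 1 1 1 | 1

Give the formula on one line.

((~b | a) & (((d | ~b) & ~d) | (d & c)))

  ~b = 1111000011110000
  (~b | a) = 1111000011111111
  (d | ~b) = 1111010111110101
  ~d = 1010101010101010
  ((d | ~b) & ~d) = 1010000010100000
  (d & c) = 0001000100010001
  (((d | ~b) & ~d) | (d & c)) = 1011000110110001
  ((~b | a) & (((d | ~b) & ~d) | (d & c))) = 1011000010110001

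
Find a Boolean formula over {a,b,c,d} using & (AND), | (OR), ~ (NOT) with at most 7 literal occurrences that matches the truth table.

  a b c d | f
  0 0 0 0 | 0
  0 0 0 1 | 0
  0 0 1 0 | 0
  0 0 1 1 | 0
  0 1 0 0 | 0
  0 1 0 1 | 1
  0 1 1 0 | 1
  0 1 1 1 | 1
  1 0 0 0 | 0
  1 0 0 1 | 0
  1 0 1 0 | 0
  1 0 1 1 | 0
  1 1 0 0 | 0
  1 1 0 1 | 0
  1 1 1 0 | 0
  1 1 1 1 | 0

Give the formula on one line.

  (b & c) = 0000001100000011
  (d | (b & c)) = 0101011101010111
  ~a = 1111111100000000
  ((d | (b & c)) & ~a) = 0101011100000000
  (((d | (b & c)) & ~a) & b) = 0000011100000000

(((d | (b & c)) & ~a) & b)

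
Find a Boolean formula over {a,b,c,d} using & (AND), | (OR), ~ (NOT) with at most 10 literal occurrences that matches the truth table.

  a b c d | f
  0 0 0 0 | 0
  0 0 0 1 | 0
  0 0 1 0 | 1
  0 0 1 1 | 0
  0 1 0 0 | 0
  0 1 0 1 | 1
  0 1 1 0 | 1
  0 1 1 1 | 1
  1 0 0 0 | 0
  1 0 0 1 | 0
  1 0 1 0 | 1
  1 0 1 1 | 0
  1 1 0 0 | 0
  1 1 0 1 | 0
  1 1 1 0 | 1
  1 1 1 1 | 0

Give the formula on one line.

  (d | c) = 0111011101110111
  ~b = 1111000011110000
  (~b | d) = 1111010111110101
  (c | (~b | d)) = 1111011111110111
  ~a = 1111111100000000
  (~a & b) = 0000111100000000
  ~d = 1010101010101010
  ((~a & b) | ~d) = 1010111110101010
  ((c | (~b | d)) & ((~a & b) | ~d)) = 1010011110100010
  ((d | c) & ((c | (~b | d)) & ((~a & b) | ~d))) = 0010011100100010

((d | c) & ((c | (~b | d)) & ((~a & b) | ~d)))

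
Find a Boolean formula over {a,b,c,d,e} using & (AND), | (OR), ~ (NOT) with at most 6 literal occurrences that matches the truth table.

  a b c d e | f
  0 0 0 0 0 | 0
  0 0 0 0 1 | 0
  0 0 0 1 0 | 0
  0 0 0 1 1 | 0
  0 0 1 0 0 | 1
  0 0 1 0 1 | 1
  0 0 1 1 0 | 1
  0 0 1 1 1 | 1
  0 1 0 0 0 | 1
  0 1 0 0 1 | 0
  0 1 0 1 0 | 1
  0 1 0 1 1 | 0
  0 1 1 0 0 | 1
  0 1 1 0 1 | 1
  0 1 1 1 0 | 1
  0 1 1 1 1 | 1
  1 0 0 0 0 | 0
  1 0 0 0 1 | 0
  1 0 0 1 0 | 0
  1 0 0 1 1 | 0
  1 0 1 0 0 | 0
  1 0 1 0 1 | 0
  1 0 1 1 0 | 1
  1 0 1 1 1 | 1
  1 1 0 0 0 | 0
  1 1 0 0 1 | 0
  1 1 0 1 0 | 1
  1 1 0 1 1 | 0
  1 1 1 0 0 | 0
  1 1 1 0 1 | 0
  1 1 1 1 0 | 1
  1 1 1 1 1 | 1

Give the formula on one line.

((c | ((~e | c) & b)) & (~a | d))

  ~e = 10101010101010101010101010101010
  (~e | c) = 10101111101011111010111110101111
  ((~e | c) & b) = 00000000101011110000000010101111
  (c | ((~e | c) & b)) = 00001111101011110000111110101111
  ~a = 11111111111111110000000000000000
  (~a | d) = 11111111111111110011001100110011
  ((c | ((~e | c) & b)) & (~a | d)) = 00001111101011110000001100100011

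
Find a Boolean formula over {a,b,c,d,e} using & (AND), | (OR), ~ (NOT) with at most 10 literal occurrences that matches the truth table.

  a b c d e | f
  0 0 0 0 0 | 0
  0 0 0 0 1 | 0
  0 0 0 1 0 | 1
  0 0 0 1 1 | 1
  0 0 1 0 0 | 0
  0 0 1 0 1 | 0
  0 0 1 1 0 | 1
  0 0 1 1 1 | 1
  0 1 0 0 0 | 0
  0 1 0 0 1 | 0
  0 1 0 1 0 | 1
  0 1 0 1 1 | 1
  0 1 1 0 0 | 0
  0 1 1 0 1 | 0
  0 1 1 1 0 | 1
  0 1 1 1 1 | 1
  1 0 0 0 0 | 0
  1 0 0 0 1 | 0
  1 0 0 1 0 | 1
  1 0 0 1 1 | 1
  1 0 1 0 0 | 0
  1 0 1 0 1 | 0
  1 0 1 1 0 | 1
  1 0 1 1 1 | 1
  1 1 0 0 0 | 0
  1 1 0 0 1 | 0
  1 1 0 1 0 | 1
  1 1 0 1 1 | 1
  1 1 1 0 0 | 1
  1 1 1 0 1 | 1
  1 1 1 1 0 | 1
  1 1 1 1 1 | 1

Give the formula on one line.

  (c & b) = 00000000000011110000000000001111
  (a | (c & b)) = 00000000000011111111111111111111
  (d | c) = 00111111001111110011111100111111
  ((a | (c & b)) & (d | c)) = 00000000000011110011111100111111
  (a & b) = 00000000000000000000000011111111
  (((a | (c & b)) & (d | c)) & (a & b)) = 00000000000000000000000000111111
  ((((a | (c & b)) & (d | c)) & (a & b)) | d) = 00110011001100110011001100111111

((((a | (c & b)) & (d | c)) & (a & b)) | d)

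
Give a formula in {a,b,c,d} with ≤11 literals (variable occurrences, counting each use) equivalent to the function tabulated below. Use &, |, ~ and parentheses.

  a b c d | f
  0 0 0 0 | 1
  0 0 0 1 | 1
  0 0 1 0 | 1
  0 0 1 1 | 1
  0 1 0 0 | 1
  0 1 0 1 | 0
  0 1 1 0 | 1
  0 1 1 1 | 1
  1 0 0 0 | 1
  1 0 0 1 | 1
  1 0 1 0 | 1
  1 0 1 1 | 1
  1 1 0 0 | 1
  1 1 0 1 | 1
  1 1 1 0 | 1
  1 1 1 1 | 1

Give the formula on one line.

(((~a & ~d) | (d & (~b & ~a))) | (c | (a | ~d)))

  ~a = 1111111100000000
  ~d = 1010101010101010
  (~a & ~d) = 1010101000000000
  ~b = 1111000011110000
  (~b & ~a) = 1111000000000000
  (d & (~b & ~a)) = 0101000000000000
  ((~a & ~d) | (d & (~b & ~a))) = 1111101000000000
  (a | ~d) = 1010101011111111
  (c | (a | ~d)) = 1011101111111111
  (((~a & ~d) | (d & (~b & ~a))) | (c | (a | ~d))) = 1111101111111111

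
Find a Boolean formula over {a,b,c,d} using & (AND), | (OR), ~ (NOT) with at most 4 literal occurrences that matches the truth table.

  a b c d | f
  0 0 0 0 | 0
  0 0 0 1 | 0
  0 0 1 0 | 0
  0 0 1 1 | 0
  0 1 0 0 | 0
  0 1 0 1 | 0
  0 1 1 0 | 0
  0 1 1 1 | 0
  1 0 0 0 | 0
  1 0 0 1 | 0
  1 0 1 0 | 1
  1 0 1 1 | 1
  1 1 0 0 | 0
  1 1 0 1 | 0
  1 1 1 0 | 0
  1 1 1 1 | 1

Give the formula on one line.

((c & (d | ~b)) & a)

  ~b = 1111000011110000
  (d | ~b) = 1111010111110101
  (c & (d | ~b)) = 0011000100110001
  ((c & (d | ~b)) & a) = 0000000000110001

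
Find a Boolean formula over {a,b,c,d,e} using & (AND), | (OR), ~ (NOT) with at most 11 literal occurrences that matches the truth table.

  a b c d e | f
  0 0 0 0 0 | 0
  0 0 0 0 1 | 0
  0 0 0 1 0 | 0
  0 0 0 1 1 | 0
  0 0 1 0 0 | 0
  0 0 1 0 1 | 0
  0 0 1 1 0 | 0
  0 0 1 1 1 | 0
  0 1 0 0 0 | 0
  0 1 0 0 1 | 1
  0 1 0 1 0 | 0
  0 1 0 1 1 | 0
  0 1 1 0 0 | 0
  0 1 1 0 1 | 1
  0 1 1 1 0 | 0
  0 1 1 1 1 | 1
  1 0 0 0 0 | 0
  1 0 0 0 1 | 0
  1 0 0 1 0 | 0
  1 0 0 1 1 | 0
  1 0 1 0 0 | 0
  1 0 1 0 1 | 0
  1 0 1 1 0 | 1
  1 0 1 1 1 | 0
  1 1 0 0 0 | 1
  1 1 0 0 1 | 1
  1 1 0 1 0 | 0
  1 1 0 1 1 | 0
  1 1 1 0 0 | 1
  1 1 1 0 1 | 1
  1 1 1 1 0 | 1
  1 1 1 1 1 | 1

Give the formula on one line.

  ~e = 10101010101010101010101010101010
  (d & ~e) = 00100010001000100010001000100010
  (b | (d & ~e)) = 00100010111111110010001011111111
  ~a = 11111111111111110000000000000000
  (~a & e) = 01010101010101010000000000000000
  (a | (~a & e)) = 01010101010101011111111111111111
  ~d = 11001100110011001100110011001100
  (~d | c) = 11001111110011111100111111001111
  ((a | (~a & e)) & (~d | c)) = 01000101010001011100111111001111
  ((b | (d & ~e)) & ((a | (~a & e)) & (~d | c))) = 00000000010001010000001011001111

((b | (d & ~e)) & ((a | (~a & e)) & (~d | c)))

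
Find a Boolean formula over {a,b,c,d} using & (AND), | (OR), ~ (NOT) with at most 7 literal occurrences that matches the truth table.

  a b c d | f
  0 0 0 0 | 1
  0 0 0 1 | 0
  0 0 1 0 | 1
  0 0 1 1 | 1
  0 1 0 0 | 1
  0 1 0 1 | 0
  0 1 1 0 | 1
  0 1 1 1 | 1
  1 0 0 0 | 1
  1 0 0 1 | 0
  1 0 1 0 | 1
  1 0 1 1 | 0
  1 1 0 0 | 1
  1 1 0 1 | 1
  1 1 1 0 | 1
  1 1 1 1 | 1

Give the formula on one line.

((~d | (a & b)) | (c & ~a))

  ~d = 1010101010101010
  (a & b) = 0000000000001111
  (~d | (a & b)) = 1010101010101111
  ~a = 1111111100000000
  (c & ~a) = 0011001100000000
  ((~d | (a & b)) | (c & ~a)) = 1011101110101111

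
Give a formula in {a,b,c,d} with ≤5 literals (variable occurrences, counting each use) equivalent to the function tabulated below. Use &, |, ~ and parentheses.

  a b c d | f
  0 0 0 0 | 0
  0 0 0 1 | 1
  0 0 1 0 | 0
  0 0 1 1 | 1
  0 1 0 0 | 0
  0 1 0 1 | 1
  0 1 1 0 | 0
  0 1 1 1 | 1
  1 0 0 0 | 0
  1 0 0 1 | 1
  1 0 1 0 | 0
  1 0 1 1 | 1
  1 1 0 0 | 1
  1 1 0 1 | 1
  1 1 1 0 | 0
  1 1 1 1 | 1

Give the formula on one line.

((a & (~c & b)) | d)

  ~c = 1100110011001100
  (~c & b) = 0000110000001100
  (a & (~c & b)) = 0000000000001100
  ((a & (~c & b)) | d) = 0101010101011101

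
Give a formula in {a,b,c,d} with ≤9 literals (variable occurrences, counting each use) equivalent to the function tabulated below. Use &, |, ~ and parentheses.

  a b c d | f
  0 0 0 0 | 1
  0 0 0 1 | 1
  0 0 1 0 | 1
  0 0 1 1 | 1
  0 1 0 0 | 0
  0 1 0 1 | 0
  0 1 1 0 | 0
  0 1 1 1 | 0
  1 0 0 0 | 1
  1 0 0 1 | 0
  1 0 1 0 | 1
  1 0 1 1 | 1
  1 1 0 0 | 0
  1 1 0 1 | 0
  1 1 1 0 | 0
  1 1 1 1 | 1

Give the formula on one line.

(((d & ~a) | (c | ~d)) & (~b | (b & (d & a))))

  ~a = 1111111100000000
  (d & ~a) = 0101010100000000
  ~d = 1010101010101010
  (c | ~d) = 1011101110111011
  ((d & ~a) | (c | ~d)) = 1111111110111011
  ~b = 1111000011110000
  (d & a) = 0000000001010101
  (b & (d & a)) = 0000000000000101
  (~b | (b & (d & a))) = 1111000011110101
  (((d & ~a) | (c | ~d)) & (~b | (b & (d & a)))) = 1111000010110001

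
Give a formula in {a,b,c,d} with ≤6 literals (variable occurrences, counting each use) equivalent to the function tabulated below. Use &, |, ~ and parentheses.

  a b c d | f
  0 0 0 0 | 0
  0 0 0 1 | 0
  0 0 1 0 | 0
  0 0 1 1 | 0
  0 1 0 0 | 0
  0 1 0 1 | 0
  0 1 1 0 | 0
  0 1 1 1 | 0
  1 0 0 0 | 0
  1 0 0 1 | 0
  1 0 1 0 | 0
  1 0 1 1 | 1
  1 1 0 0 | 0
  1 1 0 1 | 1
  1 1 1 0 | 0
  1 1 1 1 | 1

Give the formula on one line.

(d & (((c | b) | ~a) & a))

  (c | b) = 0011111100111111
  ~a = 1111111100000000
  ((c | b) | ~a) = 1111111100111111
  (((c | b) | ~a) & a) = 0000000000111111
  (d & (((c | b) | ~a) & a)) = 0000000000010101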